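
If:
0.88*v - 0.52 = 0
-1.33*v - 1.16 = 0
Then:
No Solution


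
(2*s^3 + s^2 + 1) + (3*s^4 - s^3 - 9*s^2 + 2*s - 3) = 3*s^4 + s^3 - 8*s^2 + 2*s - 2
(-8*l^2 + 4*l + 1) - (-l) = -8*l^2 + 5*l + 1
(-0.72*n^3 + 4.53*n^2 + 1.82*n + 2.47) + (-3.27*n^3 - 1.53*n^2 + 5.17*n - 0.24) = -3.99*n^3 + 3.0*n^2 + 6.99*n + 2.23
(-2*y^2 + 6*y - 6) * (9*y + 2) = -18*y^3 + 50*y^2 - 42*y - 12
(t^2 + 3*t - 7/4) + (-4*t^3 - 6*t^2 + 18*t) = -4*t^3 - 5*t^2 + 21*t - 7/4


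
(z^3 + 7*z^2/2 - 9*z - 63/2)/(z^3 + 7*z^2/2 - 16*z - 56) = (z^2 - 9)/(z^2 - 16)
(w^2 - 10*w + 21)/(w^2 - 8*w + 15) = (w - 7)/(w - 5)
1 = 1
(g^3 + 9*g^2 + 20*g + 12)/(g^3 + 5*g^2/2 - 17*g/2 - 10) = 2*(g^2 + 8*g + 12)/(2*g^2 + 3*g - 20)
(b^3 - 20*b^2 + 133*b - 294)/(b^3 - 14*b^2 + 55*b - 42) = (b - 7)/(b - 1)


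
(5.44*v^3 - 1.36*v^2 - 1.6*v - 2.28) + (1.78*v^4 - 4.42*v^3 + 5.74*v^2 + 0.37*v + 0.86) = 1.78*v^4 + 1.02*v^3 + 4.38*v^2 - 1.23*v - 1.42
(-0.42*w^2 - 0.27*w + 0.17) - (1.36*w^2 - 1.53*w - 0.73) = -1.78*w^2 + 1.26*w + 0.9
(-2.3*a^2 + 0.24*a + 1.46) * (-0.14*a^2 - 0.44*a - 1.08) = 0.322*a^4 + 0.9784*a^3 + 2.174*a^2 - 0.9016*a - 1.5768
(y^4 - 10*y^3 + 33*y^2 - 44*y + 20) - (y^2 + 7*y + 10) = y^4 - 10*y^3 + 32*y^2 - 51*y + 10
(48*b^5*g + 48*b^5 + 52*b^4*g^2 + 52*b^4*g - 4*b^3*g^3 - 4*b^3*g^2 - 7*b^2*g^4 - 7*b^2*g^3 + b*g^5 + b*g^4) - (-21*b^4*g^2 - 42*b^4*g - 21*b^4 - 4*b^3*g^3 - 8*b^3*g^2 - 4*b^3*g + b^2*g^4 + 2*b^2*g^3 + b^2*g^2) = 48*b^5*g + 48*b^5 + 73*b^4*g^2 + 94*b^4*g + 21*b^4 + 4*b^3*g^2 + 4*b^3*g - 8*b^2*g^4 - 9*b^2*g^3 - b^2*g^2 + b*g^5 + b*g^4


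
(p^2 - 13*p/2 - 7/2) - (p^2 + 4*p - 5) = 3/2 - 21*p/2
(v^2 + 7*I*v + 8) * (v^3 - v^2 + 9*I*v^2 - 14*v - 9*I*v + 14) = v^5 - v^4 + 16*I*v^4 - 69*v^3 - 16*I*v^3 + 69*v^2 - 26*I*v^2 - 112*v + 26*I*v + 112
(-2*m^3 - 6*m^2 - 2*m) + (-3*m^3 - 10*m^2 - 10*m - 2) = -5*m^3 - 16*m^2 - 12*m - 2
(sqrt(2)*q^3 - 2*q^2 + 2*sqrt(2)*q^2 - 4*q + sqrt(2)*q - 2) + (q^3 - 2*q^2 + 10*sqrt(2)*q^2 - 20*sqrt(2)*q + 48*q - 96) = q^3 + sqrt(2)*q^3 - 4*q^2 + 12*sqrt(2)*q^2 - 19*sqrt(2)*q + 44*q - 98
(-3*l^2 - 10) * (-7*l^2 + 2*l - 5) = 21*l^4 - 6*l^3 + 85*l^2 - 20*l + 50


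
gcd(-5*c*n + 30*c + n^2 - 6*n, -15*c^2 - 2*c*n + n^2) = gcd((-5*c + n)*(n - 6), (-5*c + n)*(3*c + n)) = 5*c - n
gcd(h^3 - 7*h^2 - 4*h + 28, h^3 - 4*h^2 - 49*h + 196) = h - 7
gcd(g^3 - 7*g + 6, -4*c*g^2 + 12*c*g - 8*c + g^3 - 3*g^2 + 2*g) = g^2 - 3*g + 2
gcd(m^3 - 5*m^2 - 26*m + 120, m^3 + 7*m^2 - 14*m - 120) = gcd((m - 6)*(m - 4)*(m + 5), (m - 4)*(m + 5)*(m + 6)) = m^2 + m - 20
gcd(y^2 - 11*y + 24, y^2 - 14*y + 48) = y - 8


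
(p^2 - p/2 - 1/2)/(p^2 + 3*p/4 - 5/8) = 4*(2*p^2 - p - 1)/(8*p^2 + 6*p - 5)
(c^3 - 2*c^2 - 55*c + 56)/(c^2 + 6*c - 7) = c - 8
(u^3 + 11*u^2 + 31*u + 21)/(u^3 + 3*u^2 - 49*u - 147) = (u + 1)/(u - 7)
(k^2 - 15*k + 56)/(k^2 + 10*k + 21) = (k^2 - 15*k + 56)/(k^2 + 10*k + 21)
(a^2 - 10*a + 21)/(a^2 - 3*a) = (a - 7)/a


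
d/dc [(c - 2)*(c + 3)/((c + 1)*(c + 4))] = 2*(2*c^2 + 10*c + 17)/(c^4 + 10*c^3 + 33*c^2 + 40*c + 16)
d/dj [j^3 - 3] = 3*j^2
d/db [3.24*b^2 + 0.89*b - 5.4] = 6.48*b + 0.89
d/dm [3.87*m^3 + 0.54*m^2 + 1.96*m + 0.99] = 11.61*m^2 + 1.08*m + 1.96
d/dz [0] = 0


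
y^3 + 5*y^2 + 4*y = y*(y + 1)*(y + 4)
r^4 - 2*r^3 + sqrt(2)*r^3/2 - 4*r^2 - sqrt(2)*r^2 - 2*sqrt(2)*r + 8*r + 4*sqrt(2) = (r - 2)^2*(r + 2)*(r + sqrt(2)/2)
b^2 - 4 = (b - 2)*(b + 2)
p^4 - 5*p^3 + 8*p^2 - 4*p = p*(p - 2)^2*(p - 1)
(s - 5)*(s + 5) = s^2 - 25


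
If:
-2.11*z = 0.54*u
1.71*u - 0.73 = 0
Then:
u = 0.43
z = -0.11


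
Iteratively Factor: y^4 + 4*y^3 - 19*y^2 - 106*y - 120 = (y - 5)*(y^3 + 9*y^2 + 26*y + 24) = (y - 5)*(y + 4)*(y^2 + 5*y + 6) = (y - 5)*(y + 3)*(y + 4)*(y + 2)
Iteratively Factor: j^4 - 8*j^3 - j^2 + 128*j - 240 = (j - 5)*(j^3 - 3*j^2 - 16*j + 48) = (j - 5)*(j - 4)*(j^2 + j - 12) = (j - 5)*(j - 4)*(j - 3)*(j + 4)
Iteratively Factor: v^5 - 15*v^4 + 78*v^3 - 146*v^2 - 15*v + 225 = (v - 5)*(v^4 - 10*v^3 + 28*v^2 - 6*v - 45) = (v - 5)*(v - 3)*(v^3 - 7*v^2 + 7*v + 15) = (v - 5)*(v - 3)^2*(v^2 - 4*v - 5) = (v - 5)^2*(v - 3)^2*(v + 1)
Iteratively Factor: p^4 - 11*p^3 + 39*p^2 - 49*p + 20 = (p - 5)*(p^3 - 6*p^2 + 9*p - 4) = (p - 5)*(p - 1)*(p^2 - 5*p + 4) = (p - 5)*(p - 1)^2*(p - 4)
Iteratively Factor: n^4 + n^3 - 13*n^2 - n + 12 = (n + 4)*(n^3 - 3*n^2 - n + 3) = (n - 1)*(n + 4)*(n^2 - 2*n - 3) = (n - 3)*(n - 1)*(n + 4)*(n + 1)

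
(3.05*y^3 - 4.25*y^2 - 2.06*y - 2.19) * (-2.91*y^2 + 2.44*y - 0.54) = -8.8755*y^5 + 19.8095*y^4 - 6.0224*y^3 + 3.6415*y^2 - 4.2312*y + 1.1826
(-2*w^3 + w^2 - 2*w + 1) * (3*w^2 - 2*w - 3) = -6*w^5 + 7*w^4 - 2*w^3 + 4*w^2 + 4*w - 3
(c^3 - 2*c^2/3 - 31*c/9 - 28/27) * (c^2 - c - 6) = c^5 - 5*c^4/3 - 79*c^3/9 + 173*c^2/27 + 586*c/27 + 56/9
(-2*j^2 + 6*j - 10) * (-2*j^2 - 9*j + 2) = 4*j^4 + 6*j^3 - 38*j^2 + 102*j - 20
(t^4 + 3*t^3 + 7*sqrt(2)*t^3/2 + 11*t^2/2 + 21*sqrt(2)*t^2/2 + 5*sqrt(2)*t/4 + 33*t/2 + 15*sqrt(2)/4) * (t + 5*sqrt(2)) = t^5 + 3*t^4 + 17*sqrt(2)*t^4/2 + 51*sqrt(2)*t^3/2 + 81*t^3/2 + 115*sqrt(2)*t^2/4 + 243*t^2/2 + 25*t/2 + 345*sqrt(2)*t/4 + 75/2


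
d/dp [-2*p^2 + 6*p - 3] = 6 - 4*p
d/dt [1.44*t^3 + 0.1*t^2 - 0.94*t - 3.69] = 4.32*t^2 + 0.2*t - 0.94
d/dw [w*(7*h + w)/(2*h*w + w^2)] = -5*h/(4*h^2 + 4*h*w + w^2)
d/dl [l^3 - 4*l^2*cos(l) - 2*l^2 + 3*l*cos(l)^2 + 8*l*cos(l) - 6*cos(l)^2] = 4*l^2*sin(l) + 3*l^2 - 3*l*sin(2*l) - 8*sqrt(2)*l*sin(l + pi/4) - 4*l + 6*sin(2*l) + 8*cos(l) + 3*cos(2*l)/2 + 3/2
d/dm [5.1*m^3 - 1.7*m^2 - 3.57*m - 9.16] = 15.3*m^2 - 3.4*m - 3.57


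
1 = 1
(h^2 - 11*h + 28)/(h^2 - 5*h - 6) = (-h^2 + 11*h - 28)/(-h^2 + 5*h + 6)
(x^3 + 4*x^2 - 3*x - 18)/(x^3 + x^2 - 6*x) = (x + 3)/x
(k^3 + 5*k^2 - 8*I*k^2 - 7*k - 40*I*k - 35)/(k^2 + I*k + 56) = (k^2 + k*(5 - I) - 5*I)/(k + 8*I)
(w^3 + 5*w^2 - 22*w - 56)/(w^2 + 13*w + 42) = (w^2 - 2*w - 8)/(w + 6)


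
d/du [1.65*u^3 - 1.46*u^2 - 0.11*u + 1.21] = 4.95*u^2 - 2.92*u - 0.11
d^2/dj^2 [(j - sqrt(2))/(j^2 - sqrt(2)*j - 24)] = 2*((-3*j + 2*sqrt(2))*(-j^2 + sqrt(2)*j + 24) - (j - sqrt(2))*(2*j - sqrt(2))^2)/(-j^2 + sqrt(2)*j + 24)^3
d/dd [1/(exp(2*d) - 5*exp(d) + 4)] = (5 - 2*exp(d))*exp(d)/(exp(2*d) - 5*exp(d) + 4)^2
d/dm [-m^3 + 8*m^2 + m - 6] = -3*m^2 + 16*m + 1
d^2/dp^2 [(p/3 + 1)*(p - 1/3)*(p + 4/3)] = 2*p + 8/3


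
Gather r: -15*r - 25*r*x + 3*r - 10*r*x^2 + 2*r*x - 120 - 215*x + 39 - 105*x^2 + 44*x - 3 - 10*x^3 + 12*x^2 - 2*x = r*(-10*x^2 - 23*x - 12) - 10*x^3 - 93*x^2 - 173*x - 84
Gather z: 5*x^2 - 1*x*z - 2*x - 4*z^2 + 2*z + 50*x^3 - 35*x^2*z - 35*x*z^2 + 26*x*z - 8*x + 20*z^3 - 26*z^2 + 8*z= 50*x^3 + 5*x^2 - 10*x + 20*z^3 + z^2*(-35*x - 30) + z*(-35*x^2 + 25*x + 10)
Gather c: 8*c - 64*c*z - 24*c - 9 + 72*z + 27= c*(-64*z - 16) + 72*z + 18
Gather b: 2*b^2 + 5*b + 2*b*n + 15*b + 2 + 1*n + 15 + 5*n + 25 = 2*b^2 + b*(2*n + 20) + 6*n + 42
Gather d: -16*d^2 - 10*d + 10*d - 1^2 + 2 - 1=-16*d^2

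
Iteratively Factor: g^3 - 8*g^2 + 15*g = (g - 5)*(g^2 - 3*g) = (g - 5)*(g - 3)*(g)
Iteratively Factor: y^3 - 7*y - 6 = (y + 2)*(y^2 - 2*y - 3) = (y - 3)*(y + 2)*(y + 1)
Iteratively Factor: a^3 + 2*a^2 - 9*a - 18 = (a + 3)*(a^2 - a - 6) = (a + 2)*(a + 3)*(a - 3)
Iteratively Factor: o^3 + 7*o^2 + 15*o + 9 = (o + 3)*(o^2 + 4*o + 3) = (o + 1)*(o + 3)*(o + 3)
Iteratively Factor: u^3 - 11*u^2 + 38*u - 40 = (u - 2)*(u^2 - 9*u + 20) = (u - 5)*(u - 2)*(u - 4)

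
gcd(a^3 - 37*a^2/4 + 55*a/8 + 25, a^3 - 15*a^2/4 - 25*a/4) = a + 5/4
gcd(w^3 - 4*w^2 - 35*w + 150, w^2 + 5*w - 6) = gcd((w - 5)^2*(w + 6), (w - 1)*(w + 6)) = w + 6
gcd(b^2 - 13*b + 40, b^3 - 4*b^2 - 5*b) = b - 5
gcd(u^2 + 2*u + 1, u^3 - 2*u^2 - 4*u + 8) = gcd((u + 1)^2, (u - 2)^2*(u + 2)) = 1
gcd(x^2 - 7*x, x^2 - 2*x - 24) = 1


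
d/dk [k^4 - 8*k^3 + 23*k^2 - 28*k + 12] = 4*k^3 - 24*k^2 + 46*k - 28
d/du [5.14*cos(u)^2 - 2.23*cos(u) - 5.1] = (2.23 - 10.28*cos(u))*sin(u)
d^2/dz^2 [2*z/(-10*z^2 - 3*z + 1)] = 4*(-z*(20*z + 3)^2 + 3*(10*z + 1)*(10*z^2 + 3*z - 1))/(10*z^2 + 3*z - 1)^3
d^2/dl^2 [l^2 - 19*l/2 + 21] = 2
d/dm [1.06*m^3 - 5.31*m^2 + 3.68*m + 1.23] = 3.18*m^2 - 10.62*m + 3.68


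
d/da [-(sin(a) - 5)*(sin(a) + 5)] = -sin(2*a)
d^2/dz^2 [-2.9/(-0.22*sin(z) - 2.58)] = (-0.14036*sin(z)^2 + 1.64604*sin(z) + 0.28072)/(0.22*sin(z) + 2.58)^3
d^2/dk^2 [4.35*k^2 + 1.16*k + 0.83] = 8.70000000000000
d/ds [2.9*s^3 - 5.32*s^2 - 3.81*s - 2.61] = 8.7*s^2 - 10.64*s - 3.81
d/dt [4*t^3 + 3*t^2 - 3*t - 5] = 12*t^2 + 6*t - 3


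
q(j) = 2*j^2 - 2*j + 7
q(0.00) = 7.00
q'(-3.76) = -17.04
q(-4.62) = 58.93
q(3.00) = 19.00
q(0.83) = 6.72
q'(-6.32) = -27.28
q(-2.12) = 20.23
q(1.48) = 8.42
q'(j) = 4*j - 2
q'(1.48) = 3.92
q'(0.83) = 1.32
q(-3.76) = 42.80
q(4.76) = 42.80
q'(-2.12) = -10.48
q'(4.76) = 17.04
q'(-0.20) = -2.80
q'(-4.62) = -20.48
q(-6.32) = 99.52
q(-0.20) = 7.48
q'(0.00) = -2.00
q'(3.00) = 10.00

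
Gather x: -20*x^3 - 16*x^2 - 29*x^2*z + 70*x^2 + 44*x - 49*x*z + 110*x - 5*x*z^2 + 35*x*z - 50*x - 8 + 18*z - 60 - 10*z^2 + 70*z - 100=-20*x^3 + x^2*(54 - 29*z) + x*(-5*z^2 - 14*z + 104) - 10*z^2 + 88*z - 168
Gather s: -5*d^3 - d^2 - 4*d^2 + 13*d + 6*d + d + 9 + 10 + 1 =-5*d^3 - 5*d^2 + 20*d + 20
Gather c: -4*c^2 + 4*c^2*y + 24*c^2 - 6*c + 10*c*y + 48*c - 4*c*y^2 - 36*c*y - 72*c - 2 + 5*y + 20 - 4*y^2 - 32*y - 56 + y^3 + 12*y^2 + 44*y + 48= c^2*(4*y + 20) + c*(-4*y^2 - 26*y - 30) + y^3 + 8*y^2 + 17*y + 10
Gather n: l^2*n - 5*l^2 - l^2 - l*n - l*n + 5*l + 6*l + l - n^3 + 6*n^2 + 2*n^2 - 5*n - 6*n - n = -6*l^2 + 12*l - n^3 + 8*n^2 + n*(l^2 - 2*l - 12)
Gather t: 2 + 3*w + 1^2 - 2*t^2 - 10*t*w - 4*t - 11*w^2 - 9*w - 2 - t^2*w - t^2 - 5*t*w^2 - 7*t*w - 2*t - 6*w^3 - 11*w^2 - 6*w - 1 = t^2*(-w - 3) + t*(-5*w^2 - 17*w - 6) - 6*w^3 - 22*w^2 - 12*w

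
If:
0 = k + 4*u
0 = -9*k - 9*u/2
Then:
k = 0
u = 0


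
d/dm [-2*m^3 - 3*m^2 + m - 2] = -6*m^2 - 6*m + 1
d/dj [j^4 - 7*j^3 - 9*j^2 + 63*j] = 4*j^3 - 21*j^2 - 18*j + 63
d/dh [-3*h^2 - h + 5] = -6*h - 1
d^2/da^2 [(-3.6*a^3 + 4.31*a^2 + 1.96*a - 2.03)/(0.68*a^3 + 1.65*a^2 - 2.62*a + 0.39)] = (3.5527136788005e-15*a^7 + 12.064288*a^6 - 33.044736*a^5 + 59.459472*a^4 - 42.314876*a^3 - 12.267696*a^2 + 45.031356*a - 19.940296)/(0.314432*a^9 + 2.28888*a^8 + 1.919436*a^7 - 12.604707*a^6 - 4.769994*a^5 + 32.995161*a^4 - 27.790264*a^3 + 8.784243*a^2 - 1.195506*a + 0.059319)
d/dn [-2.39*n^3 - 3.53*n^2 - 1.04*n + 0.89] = -7.17*n^2 - 7.06*n - 1.04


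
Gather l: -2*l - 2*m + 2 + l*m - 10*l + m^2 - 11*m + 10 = l*(m - 12) + m^2 - 13*m + 12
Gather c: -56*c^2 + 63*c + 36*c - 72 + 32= -56*c^2 + 99*c - 40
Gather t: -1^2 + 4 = 3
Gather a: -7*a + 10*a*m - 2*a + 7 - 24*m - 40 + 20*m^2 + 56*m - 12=a*(10*m - 9) + 20*m^2 + 32*m - 45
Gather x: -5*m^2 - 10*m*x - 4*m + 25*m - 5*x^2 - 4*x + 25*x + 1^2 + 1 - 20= -5*m^2 + 21*m - 5*x^2 + x*(21 - 10*m) - 18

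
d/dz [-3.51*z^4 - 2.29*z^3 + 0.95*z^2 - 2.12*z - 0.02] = -14.04*z^3 - 6.87*z^2 + 1.9*z - 2.12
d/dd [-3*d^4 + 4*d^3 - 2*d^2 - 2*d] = -12*d^3 + 12*d^2 - 4*d - 2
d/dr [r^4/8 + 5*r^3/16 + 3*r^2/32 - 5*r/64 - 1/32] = r^3/2 + 15*r^2/16 + 3*r/16 - 5/64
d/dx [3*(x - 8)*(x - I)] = 6*x - 24 - 3*I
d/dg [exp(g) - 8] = exp(g)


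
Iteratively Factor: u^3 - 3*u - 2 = (u + 1)*(u^2 - u - 2) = (u - 2)*(u + 1)*(u + 1)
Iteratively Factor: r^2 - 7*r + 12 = (r - 3)*(r - 4)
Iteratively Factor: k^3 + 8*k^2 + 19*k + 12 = (k + 1)*(k^2 + 7*k + 12) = (k + 1)*(k + 4)*(k + 3)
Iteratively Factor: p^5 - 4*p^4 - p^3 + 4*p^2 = (p)*(p^4 - 4*p^3 - p^2 + 4*p) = p*(p - 1)*(p^3 - 3*p^2 - 4*p) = p*(p - 4)*(p - 1)*(p^2 + p) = p^2*(p - 4)*(p - 1)*(p + 1)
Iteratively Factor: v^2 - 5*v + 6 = (v - 3)*(v - 2)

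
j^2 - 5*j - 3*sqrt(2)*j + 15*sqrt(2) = (j - 5)*(j - 3*sqrt(2))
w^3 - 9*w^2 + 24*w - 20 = (w - 5)*(w - 2)^2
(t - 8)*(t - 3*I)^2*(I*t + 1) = I*t^4 + 7*t^3 - 8*I*t^3 - 56*t^2 - 15*I*t^2 - 9*t + 120*I*t + 72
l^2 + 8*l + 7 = (l + 1)*(l + 7)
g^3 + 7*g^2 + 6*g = g*(g + 1)*(g + 6)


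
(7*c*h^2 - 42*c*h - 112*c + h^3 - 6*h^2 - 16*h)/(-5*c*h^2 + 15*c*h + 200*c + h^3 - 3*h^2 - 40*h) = (-7*c*h - 14*c - h^2 - 2*h)/(5*c*h + 25*c - h^2 - 5*h)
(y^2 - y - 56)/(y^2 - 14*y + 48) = (y + 7)/(y - 6)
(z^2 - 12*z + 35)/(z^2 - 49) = (z - 5)/(z + 7)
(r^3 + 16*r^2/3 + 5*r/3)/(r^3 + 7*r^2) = (3*r^2 + 16*r + 5)/(3*r*(r + 7))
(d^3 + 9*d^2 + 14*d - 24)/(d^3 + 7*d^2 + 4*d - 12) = (d + 4)/(d + 2)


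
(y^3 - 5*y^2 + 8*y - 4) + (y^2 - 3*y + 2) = y^3 - 4*y^2 + 5*y - 2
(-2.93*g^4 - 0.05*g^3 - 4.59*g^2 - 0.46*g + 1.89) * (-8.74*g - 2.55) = 25.6082*g^5 + 7.9085*g^4 + 40.2441*g^3 + 15.7249*g^2 - 15.3456*g - 4.8195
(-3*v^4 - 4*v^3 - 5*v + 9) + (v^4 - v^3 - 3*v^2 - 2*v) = -2*v^4 - 5*v^3 - 3*v^2 - 7*v + 9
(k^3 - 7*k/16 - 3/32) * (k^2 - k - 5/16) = k^5 - k^4 - 3*k^3/4 + 11*k^2/32 + 59*k/256 + 15/512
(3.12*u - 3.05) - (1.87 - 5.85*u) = 8.97*u - 4.92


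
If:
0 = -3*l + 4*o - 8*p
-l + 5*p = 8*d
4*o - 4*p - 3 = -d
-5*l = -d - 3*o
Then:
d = 31/345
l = 212/345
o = 343/345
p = 4/15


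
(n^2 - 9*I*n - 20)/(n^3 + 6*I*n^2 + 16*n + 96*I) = (n - 5*I)/(n^2 + 10*I*n - 24)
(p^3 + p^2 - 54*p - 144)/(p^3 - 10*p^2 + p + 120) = (p + 6)/(p - 5)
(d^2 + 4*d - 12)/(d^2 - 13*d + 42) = (d^2 + 4*d - 12)/(d^2 - 13*d + 42)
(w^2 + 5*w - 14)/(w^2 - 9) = (w^2 + 5*w - 14)/(w^2 - 9)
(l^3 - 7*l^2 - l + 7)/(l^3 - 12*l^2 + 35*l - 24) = (l^2 - 6*l - 7)/(l^2 - 11*l + 24)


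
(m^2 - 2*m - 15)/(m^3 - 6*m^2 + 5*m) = (m + 3)/(m*(m - 1))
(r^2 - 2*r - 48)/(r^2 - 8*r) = (r + 6)/r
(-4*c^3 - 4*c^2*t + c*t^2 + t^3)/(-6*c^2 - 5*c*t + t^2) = (-4*c^2 + t^2)/(-6*c + t)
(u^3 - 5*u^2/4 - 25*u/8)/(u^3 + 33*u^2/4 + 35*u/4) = (u - 5/2)/(u + 7)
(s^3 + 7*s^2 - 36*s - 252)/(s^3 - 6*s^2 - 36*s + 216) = (s + 7)/(s - 6)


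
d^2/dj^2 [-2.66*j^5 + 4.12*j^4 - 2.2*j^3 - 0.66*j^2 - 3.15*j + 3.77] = -53.2*j^3 + 49.44*j^2 - 13.2*j - 1.32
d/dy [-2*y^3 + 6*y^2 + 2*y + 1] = -6*y^2 + 12*y + 2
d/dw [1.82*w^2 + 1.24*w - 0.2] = 3.64*w + 1.24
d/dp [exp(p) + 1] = exp(p)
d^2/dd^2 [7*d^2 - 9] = 14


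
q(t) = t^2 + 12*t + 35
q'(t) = 2*t + 12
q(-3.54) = 5.05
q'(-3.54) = 4.92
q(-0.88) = 25.21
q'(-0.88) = 10.24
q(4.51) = 109.46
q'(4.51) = 21.02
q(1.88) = 61.09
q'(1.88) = 15.76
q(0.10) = 36.21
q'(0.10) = 12.20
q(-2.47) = 11.46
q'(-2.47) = 7.06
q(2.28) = 67.56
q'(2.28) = 16.56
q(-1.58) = 18.54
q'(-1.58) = 8.84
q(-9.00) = 8.00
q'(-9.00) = -6.00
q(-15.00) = 80.00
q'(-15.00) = -18.00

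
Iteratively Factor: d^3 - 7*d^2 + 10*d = (d - 5)*(d^2 - 2*d) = d*(d - 5)*(d - 2)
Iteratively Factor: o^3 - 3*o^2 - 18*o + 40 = (o - 2)*(o^2 - o - 20) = (o - 5)*(o - 2)*(o + 4)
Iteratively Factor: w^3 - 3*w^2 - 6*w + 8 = (w - 1)*(w^2 - 2*w - 8) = (w - 4)*(w - 1)*(w + 2)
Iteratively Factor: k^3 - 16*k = (k + 4)*(k^2 - 4*k) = (k - 4)*(k + 4)*(k)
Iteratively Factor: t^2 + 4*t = (t + 4)*(t)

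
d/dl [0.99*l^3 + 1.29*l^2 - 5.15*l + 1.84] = 2.97*l^2 + 2.58*l - 5.15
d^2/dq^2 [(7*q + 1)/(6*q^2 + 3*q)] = 2*(28*q^3 + 12*q^2 + 6*q + 1)/(3*q^3*(8*q^3 + 12*q^2 + 6*q + 1))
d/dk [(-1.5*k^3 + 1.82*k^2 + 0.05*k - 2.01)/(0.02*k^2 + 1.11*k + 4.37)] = (-0.03*k^4 - 3.33*k^3 - 17.6458*k^2 + 15.9872*k + 2.4496)/(0.0004*k^4 + 0.0444*k^3 + 1.4069*k^2 + 9.7014*k + 19.0969)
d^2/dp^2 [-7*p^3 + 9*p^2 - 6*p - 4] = 18 - 42*p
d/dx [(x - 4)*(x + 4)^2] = (x + 4)*(3*x - 4)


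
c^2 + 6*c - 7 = (c - 1)*(c + 7)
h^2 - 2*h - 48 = (h - 8)*(h + 6)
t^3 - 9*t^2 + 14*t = t*(t - 7)*(t - 2)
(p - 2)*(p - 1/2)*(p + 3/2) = p^3 - p^2 - 11*p/4 + 3/2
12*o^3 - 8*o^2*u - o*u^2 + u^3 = (-2*o + u)^2*(3*o + u)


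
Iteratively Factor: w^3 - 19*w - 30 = (w + 3)*(w^2 - 3*w - 10) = (w + 2)*(w + 3)*(w - 5)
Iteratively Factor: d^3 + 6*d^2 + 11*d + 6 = (d + 2)*(d^2 + 4*d + 3) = (d + 2)*(d + 3)*(d + 1)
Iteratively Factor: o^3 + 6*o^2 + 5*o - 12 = (o + 3)*(o^2 + 3*o - 4) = (o + 3)*(o + 4)*(o - 1)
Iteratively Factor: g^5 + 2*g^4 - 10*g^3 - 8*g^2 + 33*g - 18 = (g - 1)*(g^4 + 3*g^3 - 7*g^2 - 15*g + 18) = (g - 1)*(g + 3)*(g^3 - 7*g + 6) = (g - 2)*(g - 1)*(g + 3)*(g^2 + 2*g - 3) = (g - 2)*(g - 1)^2*(g + 3)*(g + 3)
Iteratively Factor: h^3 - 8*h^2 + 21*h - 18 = (h - 2)*(h^2 - 6*h + 9) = (h - 3)*(h - 2)*(h - 3)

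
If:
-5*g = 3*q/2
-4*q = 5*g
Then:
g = 0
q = 0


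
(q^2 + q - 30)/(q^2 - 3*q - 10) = (q + 6)/(q + 2)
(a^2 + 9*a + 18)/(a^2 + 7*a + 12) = (a + 6)/(a + 4)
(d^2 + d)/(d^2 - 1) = d/(d - 1)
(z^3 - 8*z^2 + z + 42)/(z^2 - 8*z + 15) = (z^2 - 5*z - 14)/(z - 5)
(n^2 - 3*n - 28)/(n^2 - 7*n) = (n + 4)/n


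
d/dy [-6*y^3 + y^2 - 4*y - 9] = -18*y^2 + 2*y - 4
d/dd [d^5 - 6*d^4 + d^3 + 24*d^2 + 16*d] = 5*d^4 - 24*d^3 + 3*d^2 + 48*d + 16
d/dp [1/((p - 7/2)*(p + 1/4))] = 16*(13 - 8*p)/(64*p^4 - 416*p^3 + 564*p^2 + 364*p + 49)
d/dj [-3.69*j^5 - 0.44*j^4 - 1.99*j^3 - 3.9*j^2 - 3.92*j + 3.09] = -18.45*j^4 - 1.76*j^3 - 5.97*j^2 - 7.8*j - 3.92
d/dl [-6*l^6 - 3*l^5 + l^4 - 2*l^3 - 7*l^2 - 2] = l*(-36*l^4 - 15*l^3 + 4*l^2 - 6*l - 14)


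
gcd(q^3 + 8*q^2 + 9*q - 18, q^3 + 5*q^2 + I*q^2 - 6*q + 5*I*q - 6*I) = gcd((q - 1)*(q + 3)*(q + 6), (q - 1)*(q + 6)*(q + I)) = q^2 + 5*q - 6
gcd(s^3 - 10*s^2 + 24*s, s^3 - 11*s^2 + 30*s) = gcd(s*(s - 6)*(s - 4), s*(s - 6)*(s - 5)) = s^2 - 6*s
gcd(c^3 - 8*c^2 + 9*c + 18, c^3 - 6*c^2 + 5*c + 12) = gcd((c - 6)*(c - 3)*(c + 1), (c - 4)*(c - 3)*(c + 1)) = c^2 - 2*c - 3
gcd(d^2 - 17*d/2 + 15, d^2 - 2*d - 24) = d - 6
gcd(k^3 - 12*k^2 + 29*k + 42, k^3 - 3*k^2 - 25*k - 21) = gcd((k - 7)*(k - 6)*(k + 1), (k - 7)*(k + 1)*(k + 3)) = k^2 - 6*k - 7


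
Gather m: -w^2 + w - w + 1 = 1 - w^2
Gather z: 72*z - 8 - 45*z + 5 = 27*z - 3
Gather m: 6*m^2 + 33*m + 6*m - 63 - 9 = 6*m^2 + 39*m - 72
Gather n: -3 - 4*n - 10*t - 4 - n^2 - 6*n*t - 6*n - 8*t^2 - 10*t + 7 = -n^2 + n*(-6*t - 10) - 8*t^2 - 20*t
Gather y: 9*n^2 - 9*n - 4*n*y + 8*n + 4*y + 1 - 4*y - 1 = 9*n^2 - 4*n*y - n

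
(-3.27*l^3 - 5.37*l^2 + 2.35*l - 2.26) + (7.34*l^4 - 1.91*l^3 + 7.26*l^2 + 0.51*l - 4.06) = 7.34*l^4 - 5.18*l^3 + 1.89*l^2 + 2.86*l - 6.32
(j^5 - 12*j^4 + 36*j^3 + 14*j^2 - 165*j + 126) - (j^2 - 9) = j^5 - 12*j^4 + 36*j^3 + 13*j^2 - 165*j + 135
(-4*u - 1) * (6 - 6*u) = 24*u^2 - 18*u - 6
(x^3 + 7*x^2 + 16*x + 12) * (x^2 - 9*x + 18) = x^5 - 2*x^4 - 29*x^3 - 6*x^2 + 180*x + 216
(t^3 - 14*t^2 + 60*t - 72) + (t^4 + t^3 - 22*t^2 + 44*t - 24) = t^4 + 2*t^3 - 36*t^2 + 104*t - 96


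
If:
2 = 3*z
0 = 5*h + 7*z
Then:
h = -14/15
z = 2/3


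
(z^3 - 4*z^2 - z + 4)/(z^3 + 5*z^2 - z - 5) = (z - 4)/(z + 5)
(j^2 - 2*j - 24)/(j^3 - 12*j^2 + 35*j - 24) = (j^2 - 2*j - 24)/(j^3 - 12*j^2 + 35*j - 24)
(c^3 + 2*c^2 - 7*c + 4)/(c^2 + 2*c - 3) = (c^2 + 3*c - 4)/(c + 3)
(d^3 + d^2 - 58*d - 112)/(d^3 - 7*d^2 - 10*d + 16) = (d + 7)/(d - 1)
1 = 1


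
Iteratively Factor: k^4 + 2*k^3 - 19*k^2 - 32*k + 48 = (k - 4)*(k^3 + 6*k^2 + 5*k - 12) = (k - 4)*(k - 1)*(k^2 + 7*k + 12) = (k - 4)*(k - 1)*(k + 4)*(k + 3)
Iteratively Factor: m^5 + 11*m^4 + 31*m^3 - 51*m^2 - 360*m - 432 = (m - 3)*(m^4 + 14*m^3 + 73*m^2 + 168*m + 144) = (m - 3)*(m + 4)*(m^3 + 10*m^2 + 33*m + 36) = (m - 3)*(m + 3)*(m + 4)*(m^2 + 7*m + 12) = (m - 3)*(m + 3)^2*(m + 4)*(m + 4)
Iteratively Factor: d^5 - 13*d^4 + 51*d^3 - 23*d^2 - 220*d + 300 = (d - 3)*(d^4 - 10*d^3 + 21*d^2 + 40*d - 100) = (d - 5)*(d - 3)*(d^3 - 5*d^2 - 4*d + 20) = (d - 5)*(d - 3)*(d + 2)*(d^2 - 7*d + 10) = (d - 5)^2*(d - 3)*(d + 2)*(d - 2)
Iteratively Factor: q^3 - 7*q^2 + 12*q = (q)*(q^2 - 7*q + 12) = q*(q - 3)*(q - 4)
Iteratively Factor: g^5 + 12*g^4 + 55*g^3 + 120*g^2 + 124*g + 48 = (g + 4)*(g^4 + 8*g^3 + 23*g^2 + 28*g + 12) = (g + 3)*(g + 4)*(g^3 + 5*g^2 + 8*g + 4) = (g + 1)*(g + 3)*(g + 4)*(g^2 + 4*g + 4) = (g + 1)*(g + 2)*(g + 3)*(g + 4)*(g + 2)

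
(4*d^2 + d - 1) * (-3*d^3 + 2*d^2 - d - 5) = -12*d^5 + 5*d^4 + d^3 - 23*d^2 - 4*d + 5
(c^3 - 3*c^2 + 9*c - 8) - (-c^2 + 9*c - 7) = c^3 - 2*c^2 - 1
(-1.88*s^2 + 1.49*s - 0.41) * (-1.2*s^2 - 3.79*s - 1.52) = 2.256*s^4 + 5.3372*s^3 - 2.2975*s^2 - 0.7109*s + 0.6232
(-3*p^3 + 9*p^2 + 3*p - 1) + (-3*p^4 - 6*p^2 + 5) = -3*p^4 - 3*p^3 + 3*p^2 + 3*p + 4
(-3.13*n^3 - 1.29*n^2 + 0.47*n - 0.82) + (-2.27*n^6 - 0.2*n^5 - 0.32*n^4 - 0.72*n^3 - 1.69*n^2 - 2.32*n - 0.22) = -2.27*n^6 - 0.2*n^5 - 0.32*n^4 - 3.85*n^3 - 2.98*n^2 - 1.85*n - 1.04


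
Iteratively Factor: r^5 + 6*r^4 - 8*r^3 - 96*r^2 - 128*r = (r + 2)*(r^4 + 4*r^3 - 16*r^2 - 64*r) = (r - 4)*(r + 2)*(r^3 + 8*r^2 + 16*r) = r*(r - 4)*(r + 2)*(r^2 + 8*r + 16) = r*(r - 4)*(r + 2)*(r + 4)*(r + 4)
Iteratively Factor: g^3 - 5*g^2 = (g)*(g^2 - 5*g) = g^2*(g - 5)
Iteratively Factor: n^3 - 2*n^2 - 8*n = (n - 4)*(n^2 + 2*n) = n*(n - 4)*(n + 2)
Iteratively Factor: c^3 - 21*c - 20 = (c - 5)*(c^2 + 5*c + 4) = (c - 5)*(c + 1)*(c + 4)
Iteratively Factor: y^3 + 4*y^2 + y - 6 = (y - 1)*(y^2 + 5*y + 6) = (y - 1)*(y + 3)*(y + 2)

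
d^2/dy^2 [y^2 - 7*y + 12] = 2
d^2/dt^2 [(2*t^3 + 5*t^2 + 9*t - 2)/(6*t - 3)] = 2*(8*t^3 - 12*t^2 + 6*t + 15)/(3*(8*t^3 - 12*t^2 + 6*t - 1))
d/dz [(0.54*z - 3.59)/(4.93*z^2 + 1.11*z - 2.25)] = (-2.6622*z^2 + 35.3974*z + 2.7699)/(24.3049*z^4 + 10.9446*z^3 - 20.9529*z^2 - 4.995*z + 5.0625)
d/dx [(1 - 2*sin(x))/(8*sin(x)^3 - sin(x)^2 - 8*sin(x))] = 2*(16*sin(x)^3 - 13*sin(x)^2 + sin(x) + 4)*cos(x)/((sin(x) + 8*cos(x)^2)^2*sin(x)^2)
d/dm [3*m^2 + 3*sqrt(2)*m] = 6*m + 3*sqrt(2)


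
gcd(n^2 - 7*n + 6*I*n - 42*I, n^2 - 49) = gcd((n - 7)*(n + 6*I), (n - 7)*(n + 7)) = n - 7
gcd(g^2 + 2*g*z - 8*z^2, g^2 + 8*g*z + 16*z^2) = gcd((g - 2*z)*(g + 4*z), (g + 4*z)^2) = g + 4*z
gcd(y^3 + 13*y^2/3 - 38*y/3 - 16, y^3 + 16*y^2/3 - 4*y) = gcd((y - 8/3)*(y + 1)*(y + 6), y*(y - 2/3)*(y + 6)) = y + 6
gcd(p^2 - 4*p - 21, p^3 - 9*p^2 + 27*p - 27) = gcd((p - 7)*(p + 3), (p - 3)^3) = 1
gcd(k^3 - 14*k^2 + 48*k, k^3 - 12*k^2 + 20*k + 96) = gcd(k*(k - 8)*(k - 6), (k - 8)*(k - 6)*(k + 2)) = k^2 - 14*k + 48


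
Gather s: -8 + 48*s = 48*s - 8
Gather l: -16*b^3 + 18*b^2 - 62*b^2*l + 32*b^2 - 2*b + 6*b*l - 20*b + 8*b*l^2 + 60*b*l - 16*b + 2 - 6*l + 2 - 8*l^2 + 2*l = -16*b^3 + 50*b^2 - 38*b + l^2*(8*b - 8) + l*(-62*b^2 + 66*b - 4) + 4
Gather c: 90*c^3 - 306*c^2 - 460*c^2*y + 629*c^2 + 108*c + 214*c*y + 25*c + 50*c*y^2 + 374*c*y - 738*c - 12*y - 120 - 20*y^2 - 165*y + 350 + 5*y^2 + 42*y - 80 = 90*c^3 + c^2*(323 - 460*y) + c*(50*y^2 + 588*y - 605) - 15*y^2 - 135*y + 150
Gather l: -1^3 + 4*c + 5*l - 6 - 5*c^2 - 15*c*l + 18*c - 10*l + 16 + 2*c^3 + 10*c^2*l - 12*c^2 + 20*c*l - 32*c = 2*c^3 - 17*c^2 - 10*c + l*(10*c^2 + 5*c - 5) + 9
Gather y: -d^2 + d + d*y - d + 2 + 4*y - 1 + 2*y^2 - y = -d^2 + 2*y^2 + y*(d + 3) + 1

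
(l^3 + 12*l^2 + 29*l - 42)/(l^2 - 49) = (l^2 + 5*l - 6)/(l - 7)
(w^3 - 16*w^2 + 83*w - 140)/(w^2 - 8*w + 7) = (w^2 - 9*w + 20)/(w - 1)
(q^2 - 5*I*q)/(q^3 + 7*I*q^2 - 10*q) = (q - 5*I)/(q^2 + 7*I*q - 10)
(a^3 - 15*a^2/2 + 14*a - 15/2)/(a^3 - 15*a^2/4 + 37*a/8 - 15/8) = 4*(a - 5)/(4*a - 5)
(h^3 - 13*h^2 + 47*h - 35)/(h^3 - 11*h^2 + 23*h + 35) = (h - 1)/(h + 1)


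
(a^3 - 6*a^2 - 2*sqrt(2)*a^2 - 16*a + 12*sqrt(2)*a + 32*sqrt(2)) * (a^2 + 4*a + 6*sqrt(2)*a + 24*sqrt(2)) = a^5 - 2*a^4 + 4*sqrt(2)*a^4 - 64*a^3 - 8*sqrt(2)*a^3 - 160*sqrt(2)*a^2 - 16*a^2 - 256*sqrt(2)*a + 960*a + 1536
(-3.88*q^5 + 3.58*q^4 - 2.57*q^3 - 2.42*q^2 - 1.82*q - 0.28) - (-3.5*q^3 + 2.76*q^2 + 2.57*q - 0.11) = -3.88*q^5 + 3.58*q^4 + 0.93*q^3 - 5.18*q^2 - 4.39*q - 0.17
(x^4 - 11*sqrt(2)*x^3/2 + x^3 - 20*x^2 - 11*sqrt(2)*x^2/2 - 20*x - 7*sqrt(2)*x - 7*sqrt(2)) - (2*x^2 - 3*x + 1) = x^4 - 11*sqrt(2)*x^3/2 + x^3 - 22*x^2 - 11*sqrt(2)*x^2/2 - 17*x - 7*sqrt(2)*x - 7*sqrt(2) - 1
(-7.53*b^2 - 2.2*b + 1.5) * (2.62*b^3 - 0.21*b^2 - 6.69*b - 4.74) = -19.7286*b^5 - 4.1827*b^4 + 54.7677*b^3 + 50.0952*b^2 + 0.393000000000001*b - 7.11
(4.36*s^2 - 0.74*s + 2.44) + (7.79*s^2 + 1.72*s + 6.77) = 12.15*s^2 + 0.98*s + 9.21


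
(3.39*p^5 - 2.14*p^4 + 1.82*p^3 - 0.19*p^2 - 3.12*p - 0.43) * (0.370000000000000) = 1.2543*p^5 - 0.7918*p^4 + 0.6734*p^3 - 0.0703*p^2 - 1.1544*p - 0.1591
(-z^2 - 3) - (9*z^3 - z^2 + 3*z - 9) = -9*z^3 - 3*z + 6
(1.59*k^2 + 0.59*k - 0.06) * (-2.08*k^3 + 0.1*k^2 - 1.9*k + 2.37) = -3.3072*k^5 - 1.0682*k^4 - 2.8372*k^3 + 2.6413*k^2 + 1.5123*k - 0.1422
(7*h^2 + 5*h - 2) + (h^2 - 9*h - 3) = 8*h^2 - 4*h - 5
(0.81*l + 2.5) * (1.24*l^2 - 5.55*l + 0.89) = 1.0044*l^3 - 1.3955*l^2 - 13.1541*l + 2.225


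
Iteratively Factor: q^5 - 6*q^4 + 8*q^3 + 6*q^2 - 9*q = (q - 3)*(q^4 - 3*q^3 - q^2 + 3*q) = (q - 3)^2*(q^3 - q) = q*(q - 3)^2*(q^2 - 1) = q*(q - 3)^2*(q - 1)*(q + 1)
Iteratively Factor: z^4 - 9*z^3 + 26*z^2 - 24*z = (z - 3)*(z^3 - 6*z^2 + 8*z) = (z - 4)*(z - 3)*(z^2 - 2*z) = z*(z - 4)*(z - 3)*(z - 2)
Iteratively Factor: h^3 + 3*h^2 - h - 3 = (h + 1)*(h^2 + 2*h - 3) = (h - 1)*(h + 1)*(h + 3)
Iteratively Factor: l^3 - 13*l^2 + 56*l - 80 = (l - 4)*(l^2 - 9*l + 20) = (l - 5)*(l - 4)*(l - 4)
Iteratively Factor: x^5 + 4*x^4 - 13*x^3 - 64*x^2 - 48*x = (x + 4)*(x^4 - 13*x^2 - 12*x) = x*(x + 4)*(x^3 - 13*x - 12) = x*(x - 4)*(x + 4)*(x^2 + 4*x + 3) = x*(x - 4)*(x + 3)*(x + 4)*(x + 1)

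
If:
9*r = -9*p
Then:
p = -r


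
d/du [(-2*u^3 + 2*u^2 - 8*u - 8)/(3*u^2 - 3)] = 2*(-u^4 + 7*u^2 + 6*u + 4)/(3*(u^4 - 2*u^2 + 1))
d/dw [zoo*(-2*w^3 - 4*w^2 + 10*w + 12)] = zoo*(w^2 + w + 1)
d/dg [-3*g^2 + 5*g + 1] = 5 - 6*g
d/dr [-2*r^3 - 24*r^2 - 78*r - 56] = -6*r^2 - 48*r - 78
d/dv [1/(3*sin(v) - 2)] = -3*cos(v)/(3*sin(v) - 2)^2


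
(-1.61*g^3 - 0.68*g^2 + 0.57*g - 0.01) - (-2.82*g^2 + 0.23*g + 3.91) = -1.61*g^3 + 2.14*g^2 + 0.34*g - 3.92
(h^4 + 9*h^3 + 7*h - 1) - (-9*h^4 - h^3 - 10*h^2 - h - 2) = 10*h^4 + 10*h^3 + 10*h^2 + 8*h + 1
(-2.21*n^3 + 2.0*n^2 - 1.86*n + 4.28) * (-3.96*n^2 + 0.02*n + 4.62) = 8.7516*n^5 - 7.9642*n^4 - 2.8046*n^3 - 7.746*n^2 - 8.5076*n + 19.7736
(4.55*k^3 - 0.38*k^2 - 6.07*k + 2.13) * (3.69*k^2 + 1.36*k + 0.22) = 16.7895*k^5 + 4.7858*k^4 - 21.9141*k^3 - 0.479100000000002*k^2 + 1.5614*k + 0.4686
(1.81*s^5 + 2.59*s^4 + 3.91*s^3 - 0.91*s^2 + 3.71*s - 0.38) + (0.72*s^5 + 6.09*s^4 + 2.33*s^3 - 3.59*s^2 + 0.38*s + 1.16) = 2.53*s^5 + 8.68*s^4 + 6.24*s^3 - 4.5*s^2 + 4.09*s + 0.78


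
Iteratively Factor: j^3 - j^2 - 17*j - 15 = (j - 5)*(j^2 + 4*j + 3) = (j - 5)*(j + 3)*(j + 1)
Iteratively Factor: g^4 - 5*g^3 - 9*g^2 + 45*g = (g - 5)*(g^3 - 9*g) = (g - 5)*(g - 3)*(g^2 + 3*g) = g*(g - 5)*(g - 3)*(g + 3)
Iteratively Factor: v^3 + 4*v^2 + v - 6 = (v - 1)*(v^2 + 5*v + 6) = (v - 1)*(v + 2)*(v + 3)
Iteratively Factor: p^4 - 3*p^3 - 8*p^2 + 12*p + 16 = (p + 2)*(p^3 - 5*p^2 + 2*p + 8) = (p - 4)*(p + 2)*(p^2 - p - 2) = (p - 4)*(p + 1)*(p + 2)*(p - 2)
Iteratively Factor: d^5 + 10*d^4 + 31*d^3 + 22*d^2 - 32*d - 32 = (d + 4)*(d^4 + 6*d^3 + 7*d^2 - 6*d - 8) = (d - 1)*(d + 4)*(d^3 + 7*d^2 + 14*d + 8) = (d - 1)*(d + 2)*(d + 4)*(d^2 + 5*d + 4) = (d - 1)*(d + 2)*(d + 4)^2*(d + 1)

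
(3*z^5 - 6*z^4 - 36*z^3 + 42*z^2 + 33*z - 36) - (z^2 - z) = 3*z^5 - 6*z^4 - 36*z^3 + 41*z^2 + 34*z - 36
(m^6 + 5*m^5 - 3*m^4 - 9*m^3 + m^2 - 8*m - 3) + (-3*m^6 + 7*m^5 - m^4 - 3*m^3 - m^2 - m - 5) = -2*m^6 + 12*m^5 - 4*m^4 - 12*m^3 - 9*m - 8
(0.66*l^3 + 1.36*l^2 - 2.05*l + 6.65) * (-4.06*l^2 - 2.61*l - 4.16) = -2.6796*l^5 - 7.2442*l^4 + 2.0278*l^3 - 27.3061*l^2 - 8.8285*l - 27.664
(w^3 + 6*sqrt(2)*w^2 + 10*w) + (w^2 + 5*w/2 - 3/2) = w^3 + w^2 + 6*sqrt(2)*w^2 + 25*w/2 - 3/2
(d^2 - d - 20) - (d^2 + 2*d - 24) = 4 - 3*d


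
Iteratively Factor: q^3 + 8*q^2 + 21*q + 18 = (q + 3)*(q^2 + 5*q + 6) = (q + 2)*(q + 3)*(q + 3)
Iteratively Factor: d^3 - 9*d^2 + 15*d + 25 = (d + 1)*(d^2 - 10*d + 25) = (d - 5)*(d + 1)*(d - 5)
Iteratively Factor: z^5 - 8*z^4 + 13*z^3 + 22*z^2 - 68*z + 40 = (z + 2)*(z^4 - 10*z^3 + 33*z^2 - 44*z + 20) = (z - 5)*(z + 2)*(z^3 - 5*z^2 + 8*z - 4) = (z - 5)*(z - 1)*(z + 2)*(z^2 - 4*z + 4) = (z - 5)*(z - 2)*(z - 1)*(z + 2)*(z - 2)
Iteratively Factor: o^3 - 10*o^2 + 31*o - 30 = (o - 2)*(o^2 - 8*o + 15) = (o - 5)*(o - 2)*(o - 3)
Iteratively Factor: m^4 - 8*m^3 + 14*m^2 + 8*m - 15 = (m + 1)*(m^3 - 9*m^2 + 23*m - 15) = (m - 1)*(m + 1)*(m^2 - 8*m + 15) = (m - 5)*(m - 1)*(m + 1)*(m - 3)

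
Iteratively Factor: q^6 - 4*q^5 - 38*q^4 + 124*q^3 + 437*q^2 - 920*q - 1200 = (q + 4)*(q^5 - 8*q^4 - 6*q^3 + 148*q^2 - 155*q - 300) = (q + 1)*(q + 4)*(q^4 - 9*q^3 + 3*q^2 + 145*q - 300) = (q - 5)*(q + 1)*(q + 4)*(q^3 - 4*q^2 - 17*q + 60) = (q - 5)*(q + 1)*(q + 4)^2*(q^2 - 8*q + 15) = (q - 5)*(q - 3)*(q + 1)*(q + 4)^2*(q - 5)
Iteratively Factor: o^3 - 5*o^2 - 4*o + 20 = (o + 2)*(o^2 - 7*o + 10) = (o - 2)*(o + 2)*(o - 5)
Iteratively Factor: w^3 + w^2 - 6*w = (w)*(w^2 + w - 6) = w*(w + 3)*(w - 2)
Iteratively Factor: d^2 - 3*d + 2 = (d - 2)*(d - 1)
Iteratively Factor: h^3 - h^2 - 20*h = (h - 5)*(h^2 + 4*h) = (h - 5)*(h + 4)*(h)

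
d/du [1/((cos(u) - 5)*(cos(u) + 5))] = sin(2*u)/((cos(u) - 5)^2*(cos(u) + 5)^2)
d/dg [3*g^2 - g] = 6*g - 1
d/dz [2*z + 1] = 2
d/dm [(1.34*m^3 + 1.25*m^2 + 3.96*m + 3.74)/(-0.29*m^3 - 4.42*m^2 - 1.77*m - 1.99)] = (-5.5603*m^4 - 2.4468*m^3 + 10.5447*m^2 + 28.0866*m - 1.2606)/(0.0841*m^6 + 2.5636*m^5 + 20.563*m^4 + 16.801*m^3 + 20.7245*m^2 + 7.0446*m + 3.9601)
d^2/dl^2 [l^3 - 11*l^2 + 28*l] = 6*l - 22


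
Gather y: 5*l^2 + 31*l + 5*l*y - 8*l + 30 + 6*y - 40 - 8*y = 5*l^2 + 23*l + y*(5*l - 2) - 10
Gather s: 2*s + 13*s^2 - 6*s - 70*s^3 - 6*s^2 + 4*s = -70*s^3 + 7*s^2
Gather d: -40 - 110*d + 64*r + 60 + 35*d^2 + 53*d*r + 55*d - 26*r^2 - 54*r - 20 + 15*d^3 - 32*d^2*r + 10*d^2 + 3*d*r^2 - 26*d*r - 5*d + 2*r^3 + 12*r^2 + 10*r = 15*d^3 + d^2*(45 - 32*r) + d*(3*r^2 + 27*r - 60) + 2*r^3 - 14*r^2 + 20*r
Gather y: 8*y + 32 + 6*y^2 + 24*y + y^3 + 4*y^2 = y^3 + 10*y^2 + 32*y + 32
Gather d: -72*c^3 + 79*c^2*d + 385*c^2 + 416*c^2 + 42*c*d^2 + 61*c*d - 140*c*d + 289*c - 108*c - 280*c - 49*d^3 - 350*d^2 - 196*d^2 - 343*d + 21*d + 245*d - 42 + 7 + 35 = -72*c^3 + 801*c^2 - 99*c - 49*d^3 + d^2*(42*c - 546) + d*(79*c^2 - 79*c - 77)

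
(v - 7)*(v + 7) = v^2 - 49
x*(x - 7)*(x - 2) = x^3 - 9*x^2 + 14*x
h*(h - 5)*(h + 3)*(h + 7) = h^4 + 5*h^3 - 29*h^2 - 105*h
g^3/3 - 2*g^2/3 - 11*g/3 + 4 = (g/3 + 1)*(g - 4)*(g - 1)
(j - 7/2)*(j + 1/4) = j^2 - 13*j/4 - 7/8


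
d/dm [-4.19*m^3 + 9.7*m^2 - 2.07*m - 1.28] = -12.57*m^2 + 19.4*m - 2.07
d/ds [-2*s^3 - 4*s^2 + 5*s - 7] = -6*s^2 - 8*s + 5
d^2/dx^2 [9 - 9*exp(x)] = -9*exp(x)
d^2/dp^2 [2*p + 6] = 0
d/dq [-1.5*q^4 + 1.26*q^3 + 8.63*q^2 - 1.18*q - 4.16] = -6.0*q^3 + 3.78*q^2 + 17.26*q - 1.18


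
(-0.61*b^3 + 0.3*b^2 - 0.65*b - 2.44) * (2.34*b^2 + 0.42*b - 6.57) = -1.4274*b^5 + 0.4458*b^4 + 2.6127*b^3 - 7.9536*b^2 + 3.2457*b + 16.0308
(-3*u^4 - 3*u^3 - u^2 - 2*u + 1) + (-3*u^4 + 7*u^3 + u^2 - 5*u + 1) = -6*u^4 + 4*u^3 - 7*u + 2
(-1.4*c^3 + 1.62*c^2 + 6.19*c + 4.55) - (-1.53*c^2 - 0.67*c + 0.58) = -1.4*c^3 + 3.15*c^2 + 6.86*c + 3.97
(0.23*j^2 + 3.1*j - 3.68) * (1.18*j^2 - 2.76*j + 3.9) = 0.2714*j^4 + 3.0232*j^3 - 12.0014*j^2 + 22.2468*j - 14.352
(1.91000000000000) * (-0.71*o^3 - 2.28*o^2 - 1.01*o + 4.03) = -1.3561*o^3 - 4.3548*o^2 - 1.9291*o + 7.6973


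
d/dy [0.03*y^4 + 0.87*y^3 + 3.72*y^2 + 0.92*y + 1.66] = 0.12*y^3 + 2.61*y^2 + 7.44*y + 0.92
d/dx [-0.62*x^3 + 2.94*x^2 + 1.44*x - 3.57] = -1.86*x^2 + 5.88*x + 1.44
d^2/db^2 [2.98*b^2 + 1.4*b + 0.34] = 5.96000000000000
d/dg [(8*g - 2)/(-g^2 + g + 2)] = 2*(4*g^2 - 2*g + 9)/(g^4 - 2*g^3 - 3*g^2 + 4*g + 4)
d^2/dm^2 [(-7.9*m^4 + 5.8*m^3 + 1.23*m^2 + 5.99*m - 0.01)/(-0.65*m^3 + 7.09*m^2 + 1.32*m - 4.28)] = (-7.105427357601e-15*m^8 + 1.13686837721616e-13*m^7 + 753.29443*m^6 + 266.697270000001*m^5 - 1002.79737*m^4 - 1628.62495*m^3 + 1912.17759*m^2 - 1727.6922*m - 112.10372)/(0.274625*m^9 - 8.986575*m^8 + 96.349695*m^7 - 314.476609*m^6 - 314.010276*m^5 + 586.348116*m^4 + 273.754896*m^3 - 367.259952*m^2 - 72.540864*m + 78.402752)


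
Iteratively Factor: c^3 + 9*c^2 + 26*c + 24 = (c + 2)*(c^2 + 7*c + 12) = (c + 2)*(c + 4)*(c + 3)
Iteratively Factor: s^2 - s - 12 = (s - 4)*(s + 3)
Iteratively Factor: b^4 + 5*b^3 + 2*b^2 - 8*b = (b + 2)*(b^3 + 3*b^2 - 4*b) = b*(b + 2)*(b^2 + 3*b - 4) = b*(b - 1)*(b + 2)*(b + 4)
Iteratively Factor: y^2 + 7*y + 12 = (y + 4)*(y + 3)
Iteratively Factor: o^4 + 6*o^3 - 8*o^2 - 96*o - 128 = (o + 4)*(o^3 + 2*o^2 - 16*o - 32) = (o + 2)*(o + 4)*(o^2 - 16) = (o + 2)*(o + 4)^2*(o - 4)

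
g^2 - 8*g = g*(g - 8)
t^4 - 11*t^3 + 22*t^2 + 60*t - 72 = (t - 6)^2*(t - 1)*(t + 2)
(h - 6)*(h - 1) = h^2 - 7*h + 6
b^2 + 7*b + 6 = (b + 1)*(b + 6)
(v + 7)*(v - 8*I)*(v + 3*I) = v^3 + 7*v^2 - 5*I*v^2 + 24*v - 35*I*v + 168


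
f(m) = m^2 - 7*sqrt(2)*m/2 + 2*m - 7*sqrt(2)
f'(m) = 2*m - 7*sqrt(2)/2 + 2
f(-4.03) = 18.23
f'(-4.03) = -11.01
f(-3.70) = 14.70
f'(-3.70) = -10.35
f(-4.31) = 21.39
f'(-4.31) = -11.57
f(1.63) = -12.05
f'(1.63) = 0.31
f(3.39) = -8.41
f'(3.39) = 3.83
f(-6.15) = 46.06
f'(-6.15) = -15.25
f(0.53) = -11.18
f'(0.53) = -1.89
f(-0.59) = -7.81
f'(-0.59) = -4.13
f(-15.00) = 259.35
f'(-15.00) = -32.95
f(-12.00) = 169.50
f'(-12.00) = -26.95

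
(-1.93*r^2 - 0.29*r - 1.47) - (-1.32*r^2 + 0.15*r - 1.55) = -0.61*r^2 - 0.44*r + 0.0800000000000001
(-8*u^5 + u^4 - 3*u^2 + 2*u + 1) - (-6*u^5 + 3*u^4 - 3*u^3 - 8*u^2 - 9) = -2*u^5 - 2*u^4 + 3*u^3 + 5*u^2 + 2*u + 10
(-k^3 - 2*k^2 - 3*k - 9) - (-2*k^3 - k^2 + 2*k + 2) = k^3 - k^2 - 5*k - 11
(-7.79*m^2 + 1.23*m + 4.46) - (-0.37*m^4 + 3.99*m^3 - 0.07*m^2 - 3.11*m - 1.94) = 0.37*m^4 - 3.99*m^3 - 7.72*m^2 + 4.34*m + 6.4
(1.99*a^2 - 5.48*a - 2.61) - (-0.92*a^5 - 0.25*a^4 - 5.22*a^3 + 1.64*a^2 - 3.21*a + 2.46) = 0.92*a^5 + 0.25*a^4 + 5.22*a^3 + 0.35*a^2 - 2.27*a - 5.07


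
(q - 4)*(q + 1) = q^2 - 3*q - 4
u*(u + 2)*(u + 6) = u^3 + 8*u^2 + 12*u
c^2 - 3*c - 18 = (c - 6)*(c + 3)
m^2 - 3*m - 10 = (m - 5)*(m + 2)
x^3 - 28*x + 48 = (x - 4)*(x - 2)*(x + 6)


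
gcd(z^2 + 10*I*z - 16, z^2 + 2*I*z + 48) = z + 8*I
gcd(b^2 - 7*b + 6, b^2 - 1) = b - 1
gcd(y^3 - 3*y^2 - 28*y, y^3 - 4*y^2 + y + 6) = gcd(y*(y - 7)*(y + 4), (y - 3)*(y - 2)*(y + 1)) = 1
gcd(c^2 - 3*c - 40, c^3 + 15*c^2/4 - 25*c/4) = c + 5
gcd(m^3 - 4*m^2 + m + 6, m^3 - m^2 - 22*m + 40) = m - 2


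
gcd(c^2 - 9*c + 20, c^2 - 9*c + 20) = c^2 - 9*c + 20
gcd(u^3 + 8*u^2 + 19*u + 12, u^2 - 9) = u + 3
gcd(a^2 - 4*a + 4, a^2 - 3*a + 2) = a - 2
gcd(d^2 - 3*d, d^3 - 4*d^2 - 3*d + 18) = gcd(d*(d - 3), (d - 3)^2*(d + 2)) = d - 3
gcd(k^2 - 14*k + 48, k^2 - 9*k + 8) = k - 8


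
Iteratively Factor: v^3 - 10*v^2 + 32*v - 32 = (v - 4)*(v^2 - 6*v + 8) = (v - 4)^2*(v - 2)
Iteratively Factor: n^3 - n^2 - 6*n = (n - 3)*(n^2 + 2*n) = (n - 3)*(n + 2)*(n)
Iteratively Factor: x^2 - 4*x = (x)*(x - 4)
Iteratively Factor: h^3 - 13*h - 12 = (h + 3)*(h^2 - 3*h - 4) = (h - 4)*(h + 3)*(h + 1)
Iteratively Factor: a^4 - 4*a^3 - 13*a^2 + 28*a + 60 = (a + 2)*(a^3 - 6*a^2 - a + 30) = (a - 5)*(a + 2)*(a^2 - a - 6) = (a - 5)*(a - 3)*(a + 2)*(a + 2)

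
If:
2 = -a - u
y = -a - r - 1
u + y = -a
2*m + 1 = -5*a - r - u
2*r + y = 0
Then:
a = -2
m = 5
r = -1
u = 0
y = 2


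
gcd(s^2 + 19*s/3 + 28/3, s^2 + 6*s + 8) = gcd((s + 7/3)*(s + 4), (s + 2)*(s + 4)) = s + 4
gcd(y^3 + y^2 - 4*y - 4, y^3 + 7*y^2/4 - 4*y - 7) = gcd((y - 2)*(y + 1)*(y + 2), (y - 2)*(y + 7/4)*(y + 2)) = y^2 - 4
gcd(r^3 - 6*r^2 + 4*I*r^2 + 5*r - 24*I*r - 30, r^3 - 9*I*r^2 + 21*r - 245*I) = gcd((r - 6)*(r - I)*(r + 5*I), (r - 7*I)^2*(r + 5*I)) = r + 5*I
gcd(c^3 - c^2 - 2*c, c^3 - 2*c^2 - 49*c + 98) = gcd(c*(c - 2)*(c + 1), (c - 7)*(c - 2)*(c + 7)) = c - 2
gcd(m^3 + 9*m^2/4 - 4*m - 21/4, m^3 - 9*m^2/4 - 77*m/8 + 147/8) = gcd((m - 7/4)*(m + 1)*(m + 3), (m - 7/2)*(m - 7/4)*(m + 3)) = m^2 + 5*m/4 - 21/4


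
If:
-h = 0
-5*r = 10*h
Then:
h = 0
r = 0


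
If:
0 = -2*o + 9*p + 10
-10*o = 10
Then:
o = -1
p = -4/3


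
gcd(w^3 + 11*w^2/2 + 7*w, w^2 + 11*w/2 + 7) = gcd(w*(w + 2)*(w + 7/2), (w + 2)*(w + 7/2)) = w^2 + 11*w/2 + 7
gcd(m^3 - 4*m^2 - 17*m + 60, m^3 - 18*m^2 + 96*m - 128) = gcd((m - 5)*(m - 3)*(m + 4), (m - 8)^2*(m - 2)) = 1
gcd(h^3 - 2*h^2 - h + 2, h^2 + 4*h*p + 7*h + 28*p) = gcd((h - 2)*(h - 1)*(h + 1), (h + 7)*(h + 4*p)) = 1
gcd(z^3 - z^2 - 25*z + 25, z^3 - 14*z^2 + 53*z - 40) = z^2 - 6*z + 5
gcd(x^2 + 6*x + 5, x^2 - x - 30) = x + 5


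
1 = 1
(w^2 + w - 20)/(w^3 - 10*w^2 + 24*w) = (w + 5)/(w*(w - 6))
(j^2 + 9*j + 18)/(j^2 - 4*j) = (j^2 + 9*j + 18)/(j*(j - 4))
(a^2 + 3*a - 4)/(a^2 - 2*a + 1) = (a + 4)/(a - 1)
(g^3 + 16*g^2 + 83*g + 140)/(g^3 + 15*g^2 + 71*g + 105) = (g + 4)/(g + 3)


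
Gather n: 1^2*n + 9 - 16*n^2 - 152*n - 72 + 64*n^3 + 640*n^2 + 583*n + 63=64*n^3 + 624*n^2 + 432*n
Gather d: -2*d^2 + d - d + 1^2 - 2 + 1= -2*d^2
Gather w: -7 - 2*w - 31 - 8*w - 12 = -10*w - 50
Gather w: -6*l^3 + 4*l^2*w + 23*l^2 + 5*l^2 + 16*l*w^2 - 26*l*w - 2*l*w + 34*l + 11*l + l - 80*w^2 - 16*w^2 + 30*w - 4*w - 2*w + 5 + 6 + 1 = -6*l^3 + 28*l^2 + 46*l + w^2*(16*l - 96) + w*(4*l^2 - 28*l + 24) + 12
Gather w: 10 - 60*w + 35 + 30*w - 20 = 25 - 30*w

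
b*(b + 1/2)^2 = b^3 + b^2 + b/4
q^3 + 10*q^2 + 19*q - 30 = (q - 1)*(q + 5)*(q + 6)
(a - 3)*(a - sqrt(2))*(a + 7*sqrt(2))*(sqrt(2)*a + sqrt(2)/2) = sqrt(2)*a^4 - 5*sqrt(2)*a^3/2 + 12*a^3 - 30*a^2 - 31*sqrt(2)*a^2/2 - 18*a + 35*sqrt(2)*a + 21*sqrt(2)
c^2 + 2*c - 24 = (c - 4)*(c + 6)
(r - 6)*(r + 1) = r^2 - 5*r - 6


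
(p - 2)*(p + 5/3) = p^2 - p/3 - 10/3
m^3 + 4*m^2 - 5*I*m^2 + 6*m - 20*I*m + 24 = (m + 4)*(m - 6*I)*(m + I)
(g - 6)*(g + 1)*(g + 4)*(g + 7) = g^4 + 6*g^3 - 33*g^2 - 206*g - 168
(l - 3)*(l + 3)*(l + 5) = l^3 + 5*l^2 - 9*l - 45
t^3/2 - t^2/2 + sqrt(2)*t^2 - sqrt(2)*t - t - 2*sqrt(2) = (t/2 + sqrt(2))*(t - 2)*(t + 1)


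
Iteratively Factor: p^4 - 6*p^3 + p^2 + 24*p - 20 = (p + 2)*(p^3 - 8*p^2 + 17*p - 10) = (p - 5)*(p + 2)*(p^2 - 3*p + 2) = (p - 5)*(p - 2)*(p + 2)*(p - 1)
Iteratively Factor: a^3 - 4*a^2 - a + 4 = (a + 1)*(a^2 - 5*a + 4) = (a - 1)*(a + 1)*(a - 4)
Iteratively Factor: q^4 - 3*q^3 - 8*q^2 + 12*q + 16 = (q + 2)*(q^3 - 5*q^2 + 2*q + 8) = (q - 4)*(q + 2)*(q^2 - q - 2) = (q - 4)*(q - 2)*(q + 2)*(q + 1)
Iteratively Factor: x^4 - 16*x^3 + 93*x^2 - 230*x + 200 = (x - 4)*(x^3 - 12*x^2 + 45*x - 50) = (x - 5)*(x - 4)*(x^2 - 7*x + 10) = (x - 5)^2*(x - 4)*(x - 2)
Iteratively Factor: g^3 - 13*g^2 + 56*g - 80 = (g - 5)*(g^2 - 8*g + 16) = (g - 5)*(g - 4)*(g - 4)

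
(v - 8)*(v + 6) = v^2 - 2*v - 48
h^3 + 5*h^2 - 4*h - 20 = (h - 2)*(h + 2)*(h + 5)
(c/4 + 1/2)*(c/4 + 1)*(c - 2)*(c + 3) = c^4/16 + 7*c^3/16 + c^2/2 - 7*c/4 - 3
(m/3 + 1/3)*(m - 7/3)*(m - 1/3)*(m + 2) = m^4/3 + m^3/9 - 47*m^2/27 - m + 14/27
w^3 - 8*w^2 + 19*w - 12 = (w - 4)*(w - 3)*(w - 1)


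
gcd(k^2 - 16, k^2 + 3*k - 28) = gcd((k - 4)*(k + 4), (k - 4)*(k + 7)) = k - 4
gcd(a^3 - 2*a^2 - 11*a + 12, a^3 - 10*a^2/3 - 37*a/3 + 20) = a + 3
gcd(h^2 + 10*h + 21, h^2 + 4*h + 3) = h + 3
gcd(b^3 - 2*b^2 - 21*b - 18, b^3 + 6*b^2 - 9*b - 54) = b + 3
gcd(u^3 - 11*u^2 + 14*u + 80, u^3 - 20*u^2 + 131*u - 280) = u^2 - 13*u + 40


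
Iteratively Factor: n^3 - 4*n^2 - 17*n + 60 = (n - 3)*(n^2 - n - 20) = (n - 5)*(n - 3)*(n + 4)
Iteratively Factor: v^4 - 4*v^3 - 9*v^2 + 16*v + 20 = (v + 2)*(v^3 - 6*v^2 + 3*v + 10) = (v + 1)*(v + 2)*(v^2 - 7*v + 10) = (v - 2)*(v + 1)*(v + 2)*(v - 5)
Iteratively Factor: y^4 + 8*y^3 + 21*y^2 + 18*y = (y + 3)*(y^3 + 5*y^2 + 6*y) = (y + 3)^2*(y^2 + 2*y) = (y + 2)*(y + 3)^2*(y)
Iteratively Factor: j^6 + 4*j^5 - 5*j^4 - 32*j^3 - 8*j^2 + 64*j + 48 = (j + 2)*(j^5 + 2*j^4 - 9*j^3 - 14*j^2 + 20*j + 24) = (j + 2)*(j + 3)*(j^4 - j^3 - 6*j^2 + 4*j + 8) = (j + 2)^2*(j + 3)*(j^3 - 3*j^2 + 4) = (j - 2)*(j + 2)^2*(j + 3)*(j^2 - j - 2) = (j - 2)^2*(j + 2)^2*(j + 3)*(j + 1)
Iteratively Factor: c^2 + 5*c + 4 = (c + 4)*(c + 1)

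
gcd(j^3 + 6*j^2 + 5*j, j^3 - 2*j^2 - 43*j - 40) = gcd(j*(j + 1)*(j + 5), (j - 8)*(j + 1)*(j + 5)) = j^2 + 6*j + 5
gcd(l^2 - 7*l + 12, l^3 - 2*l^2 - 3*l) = l - 3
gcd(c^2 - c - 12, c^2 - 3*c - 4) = c - 4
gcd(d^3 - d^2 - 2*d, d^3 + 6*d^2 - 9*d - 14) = d^2 - d - 2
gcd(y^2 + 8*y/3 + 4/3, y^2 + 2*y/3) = y + 2/3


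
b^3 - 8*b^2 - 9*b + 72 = (b - 8)*(b - 3)*(b + 3)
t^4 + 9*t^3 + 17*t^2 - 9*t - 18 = (t - 1)*(t + 1)*(t + 3)*(t + 6)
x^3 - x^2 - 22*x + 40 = (x - 4)*(x - 2)*(x + 5)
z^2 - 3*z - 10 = (z - 5)*(z + 2)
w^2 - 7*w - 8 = (w - 8)*(w + 1)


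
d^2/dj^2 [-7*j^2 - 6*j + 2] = -14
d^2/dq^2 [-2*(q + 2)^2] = -4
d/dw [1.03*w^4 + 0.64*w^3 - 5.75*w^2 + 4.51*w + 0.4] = 4.12*w^3 + 1.92*w^2 - 11.5*w + 4.51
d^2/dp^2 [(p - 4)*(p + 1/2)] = 2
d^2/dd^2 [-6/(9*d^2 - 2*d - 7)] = 12*(-81*d^2 + 18*d + 4*(9*d - 1)^2 + 63)/(-9*d^2 + 2*d + 7)^3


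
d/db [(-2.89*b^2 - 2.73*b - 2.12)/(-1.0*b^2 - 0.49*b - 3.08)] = (-1.3139*b^2 + 13.5624*b + 7.3696)/(1.0*b^4 + 0.98*b^3 + 6.4001*b^2 + 3.0184*b + 9.4864)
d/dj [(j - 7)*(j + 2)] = 2*j - 5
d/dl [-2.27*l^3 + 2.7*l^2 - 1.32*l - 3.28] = -6.81*l^2 + 5.4*l - 1.32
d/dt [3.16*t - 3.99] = 3.16000000000000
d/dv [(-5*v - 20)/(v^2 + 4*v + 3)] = 5*(-v^2 - 4*v + 2*(v + 2)*(v + 4) - 3)/(v^2 + 4*v + 3)^2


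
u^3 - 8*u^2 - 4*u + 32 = (u - 8)*(u - 2)*(u + 2)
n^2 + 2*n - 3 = (n - 1)*(n + 3)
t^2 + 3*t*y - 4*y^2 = (t - y)*(t + 4*y)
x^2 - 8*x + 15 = (x - 5)*(x - 3)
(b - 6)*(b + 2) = b^2 - 4*b - 12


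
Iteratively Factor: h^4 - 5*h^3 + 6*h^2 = (h)*(h^3 - 5*h^2 + 6*h) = h*(h - 2)*(h^2 - 3*h) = h*(h - 3)*(h - 2)*(h)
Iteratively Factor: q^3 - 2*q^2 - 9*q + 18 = (q - 3)*(q^2 + q - 6) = (q - 3)*(q - 2)*(q + 3)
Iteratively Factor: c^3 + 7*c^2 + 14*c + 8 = (c + 1)*(c^2 + 6*c + 8) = (c + 1)*(c + 2)*(c + 4)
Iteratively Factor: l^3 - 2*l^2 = (l - 2)*(l^2) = l*(l - 2)*(l)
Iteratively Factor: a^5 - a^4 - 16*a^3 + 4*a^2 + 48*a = (a - 2)*(a^4 + a^3 - 14*a^2 - 24*a) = (a - 2)*(a + 2)*(a^3 - a^2 - 12*a) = (a - 2)*(a + 2)*(a + 3)*(a^2 - 4*a) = a*(a - 2)*(a + 2)*(a + 3)*(a - 4)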